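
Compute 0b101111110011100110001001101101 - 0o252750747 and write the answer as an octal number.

0b101111110011100110001001101101 = 0o5763461155 in octal.
Subtract column by column in base 8:
  5-7 → 6 (borrow)
  5-4-1 → 0
  1-7 → 2 (borrow)
  1-0-1 → 0
  6-5 → 1
  4-7 → 5 (borrow)
  3-2-1 → 0
  6-5 → 1
  7-2 → 5
  5-0 → 5

0o5510510206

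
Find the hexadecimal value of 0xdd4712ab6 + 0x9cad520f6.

Add column by column in base 16, right to left:
  6+6 = c
  b+f = a carry 1
  a+0+1 = b
  2+2 = 4
  1+5 = 6
  7+d = 4 carry 1
  4+a+1 = f
  d+c = 9 carry 1
  d+9+1 = 7 carry 1
  final carry 1

0x179f464bac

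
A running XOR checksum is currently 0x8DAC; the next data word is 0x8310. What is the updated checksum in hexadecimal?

0x0EBC

XOR each hex digit independently (no carries):
  8^8=0, D^3=E, A^1=B, C^0=C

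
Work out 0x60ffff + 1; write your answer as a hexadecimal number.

0x610000

The trailing 4 digits are F (max in base 16), so adding 1 cascades: they roll to 0 and the next digit up increments.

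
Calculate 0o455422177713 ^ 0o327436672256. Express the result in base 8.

0o772014705545

XOR each oct digit independently (no carries):
  4^3=7, 5^2=7, 5^7=2, 4^4=0, 2^3=1, 2^6=4, 1^6=7, 7^7=0, 7^2=5, 7^2=5, 1^5=4, 3^6=5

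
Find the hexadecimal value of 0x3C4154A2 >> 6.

0xF10552

6 bits is not a whole number of base-16 digits; in binary: 111100010000010101010010100010 >> 6 = 111100010000010101010010.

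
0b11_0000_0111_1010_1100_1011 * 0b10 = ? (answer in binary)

0b11000001111010110010110

Multiply each base-2 digit by 2, carrying:
  1×2 = 2 → write 0 carry 1
  1×2+1 = 3 → write 1 carry 1
  0×2+1 = 1 → write 1
  1×2 = 2 → write 0 carry 1
  0×2+1 = 1 → write 1
  0×2 = 0 → write 0
  1×2 = 2 → write 0 carry 1
  1×2+1 = 3 → write 1 carry 1
  0×2+1 = 1 → write 1
  1×2 = 2 → write 0 carry 1
  0×2+1 = 1 → write 1
  1×2 = 2 → write 0 carry 1
  1×2+1 = 3 → write 1 carry 1
  1×2+1 = 3 → write 1 carry 1
  1×2+1 = 3 → write 1 carry 1
  0×2+1 = 1 → write 1
  0×2 = 0 → write 0
  0×2 = 0 → write 0
  0×2 = 0 → write 0
  0×2 = 0 → write 0
  1×2 = 2 → write 0 carry 1
  1×2+1 = 3 → write 1 carry 1
  remaining carry: 1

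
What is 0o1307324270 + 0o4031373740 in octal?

0o5340720230

Add column by column in base 8, right to left:
  0+0 = 0
  7+4 = 3 carry 1
  2+7+1 = 2 carry 1
  4+3+1 = 0 carry 1
  2+7+1 = 2 carry 1
  3+3+1 = 7
  7+1 = 0 carry 1
  0+3+1 = 4
  3+0 = 3
  1+4 = 5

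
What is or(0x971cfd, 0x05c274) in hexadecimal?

0x97defd

OR each hex digit independently (no carries):
  9|0=9, 7|5=7, 1|c=d, c|2=e, f|7=f, d|4=d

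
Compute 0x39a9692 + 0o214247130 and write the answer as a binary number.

0b101110010111110010011101010

0x39a9692 = 0b11100110101001011010010010 in binary.
0o214247130 = 0b10001100010100111001011000 in binary.
Add column by column in base 2, right to left:
  0+0 = 0
  1+0 = 1
  0+0 = 0
  0+1 = 1
  1+1 = 0 carry 1
  0+0+1 = 1
  0+1 = 1
  1+0 = 1
  0+0 = 0
  1+1 = 0 carry 1
  1+1+1 = 1 carry 1
  0+1+1 = 0 carry 1
  1+0+1 = 0 carry 1
  0+0+1 = 1
  0+1 = 1
  1+0 = 1
  0+1 = 1
  1+0 = 1
  0+0 = 0
  1+0 = 1
  1+1 = 0 carry 1
  0+1+1 = 0 carry 1
  0+0+1 = 1
  1+0 = 1
  1+0 = 1
  1+1 = 0 carry 1
  final carry 1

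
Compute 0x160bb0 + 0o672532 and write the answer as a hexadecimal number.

0x19810a

0o672532 = 0x3755a in hexadecimal.
Add column by column in base 16, right to left:
  0+a = a
  b+5 = 0 carry 1
  b+5+1 = 1 carry 1
  0+7+1 = 8
  6+3 = 9
  1+0 = 1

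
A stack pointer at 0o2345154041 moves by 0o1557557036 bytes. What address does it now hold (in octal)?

Add column by column in base 8, right to left:
  1+6 = 7
  4+3 = 7
  0+0 = 0
  4+7 = 3 carry 1
  5+5+1 = 3 carry 1
  1+5+1 = 7
  5+7 = 4 carry 1
  4+5+1 = 2 carry 1
  3+5+1 = 1 carry 1
  2+1+1 = 4

0o4124733077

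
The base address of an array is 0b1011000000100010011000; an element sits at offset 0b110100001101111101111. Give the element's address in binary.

Add column by column in base 2, right to left:
  0+1 = 1
  0+1 = 1
  0+1 = 1
  1+1 = 0 carry 1
  1+0+1 = 0 carry 1
  0+1+1 = 0 carry 1
  0+1+1 = 0 carry 1
  1+1+1 = 1 carry 1
  0+1+1 = 0 carry 1
  0+1+1 = 0 carry 1
  0+0+1 = 1
  1+1 = 0 carry 1
  0+1+1 = 0 carry 1
  0+0+1 = 1
  0+0 = 0
  0+0 = 0
  0+0 = 0
  0+1 = 1
  1+0 = 1
  1+1 = 0 carry 1
  0+1+1 = 0 carry 1
  1+0+1 = 0 carry 1
  final carry 1

0b10001100010010010000111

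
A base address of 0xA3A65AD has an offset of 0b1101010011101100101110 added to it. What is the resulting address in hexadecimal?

0xA6FA0DB

0b1101010011101100101110 = 0x353B2E in hexadecimal.
Add column by column in base 16, right to left:
  D+E = B carry 1
  A+2+1 = D
  5+B = 0 carry 1
  6+3+1 = A
  A+5 = F
  3+3 = 6
  A+0 = A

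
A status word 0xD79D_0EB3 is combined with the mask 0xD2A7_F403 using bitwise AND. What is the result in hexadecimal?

0xD2850403

AND each hex digit independently (no carries):
  D&D=D, 7&2=2, 9&A=8, D&7=5, 0&F=0, E&4=4, B&0=0, 3&3=3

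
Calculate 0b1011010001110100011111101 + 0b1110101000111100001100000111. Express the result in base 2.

0b10000000011001010110000000100

Add column by column in base 2, right to left:
  1+1 = 0 carry 1
  0+1+1 = 0 carry 1
  1+1+1 = 1 carry 1
  1+0+1 = 0 carry 1
  1+0+1 = 0 carry 1
  1+0+1 = 0 carry 1
  1+0+1 = 0 carry 1
  1+0+1 = 0 carry 1
  0+1+1 = 0 carry 1
  0+1+1 = 0 carry 1
  0+0+1 = 1
  1+0 = 1
  0+0 = 0
  1+0 = 1
  1+1 = 0 carry 1
  1+1+1 = 1 carry 1
  0+1+1 = 0 carry 1
  0+1+1 = 0 carry 1
  0+0+1 = 1
  1+0 = 1
  0+0 = 0
  1+1 = 0 carry 1
  1+0+1 = 0 carry 1
  0+1+1 = 0 carry 1
  1+0+1 = 0 carry 1
  0+1+1 = 0 carry 1
  0+1+1 = 0 carry 1
  0+1+1 = 0 carry 1
  final carry 1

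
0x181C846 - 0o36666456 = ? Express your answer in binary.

0b1000001100101101100011000

0x181C846 = 0b1100000011100100001000110 in binary.
0o36666456 = 0b11110110110110100101110 in binary.
Subtract column by column in base 2:
  0-0 → 0
  1-1 → 0
  1-1 → 0
  0-1 → 1 (borrow)
  0-0-1 → 1 (borrow)
  0-1-1 → 0 (borrow)
  1-0-1 → 0
  0-0 → 0
  0-1 → 1 (borrow)
  0-0-1 → 1 (borrow)
  0-1-1 → 0 (borrow)
  1-1-1 → 1 (borrow)
  0-0-1 → 1 (borrow)
  0-1-1 → 0 (borrow)
  1-1-1 → 1 (borrow)
  1-0-1 → 0
  1-1 → 0
  0-1 → 1 (borrow)
  0-0-1 → 1 (borrow)
  0-1-1 → 0 (borrow)
  0-1-1 → 0 (borrow)
  0-1-1 → 0 (borrow)
  0-1-1 → 0 (borrow)
  1-0-1 → 0
  1-0 → 1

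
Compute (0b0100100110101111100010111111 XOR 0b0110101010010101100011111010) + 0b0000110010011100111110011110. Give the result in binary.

0b10111111010110111111100011

First 0b0100100110101111100010111111 XOR 0b0110101010010101100011111010 = 0b0010001100111010000001000101.
Add column by column in base 2, right to left:
  1+0 = 1
  0+1 = 1
  1+1 = 0 carry 1
  0+1+1 = 0 carry 1
  0+1+1 = 0 carry 1
  0+0+1 = 1
  1+0 = 1
  0+1 = 1
  0+1 = 1
  0+1 = 1
  0+1 = 1
  0+1 = 1
  0+0 = 0
  1+0 = 1
  0+1 = 1
  1+1 = 0 carry 1
  1+1+1 = 1 carry 1
  1+0+1 = 0 carry 1
  0+0+1 = 1
  0+1 = 1
  1+0 = 1
  1+0 = 1
  0+1 = 1
  0+1 = 1
  0+0 = 0
  1+0 = 1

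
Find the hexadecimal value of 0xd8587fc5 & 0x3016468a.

AND each hex digit independently (no carries):
  d&3=1, 8&0=0, 5&1=1, 8&6=0, 7&4=4, f&6=6, c&8=8, 5&a=0

0x10104680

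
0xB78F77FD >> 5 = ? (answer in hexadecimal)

5 bits is not a whole number of base-16 digits; in binary: 10110111100011110111011111111101 >> 5 = 101101111000111101110111111.

0x5BC7BBF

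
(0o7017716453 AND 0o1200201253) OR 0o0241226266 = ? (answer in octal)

0o1241226277

0o7017716453 AND 0o1200201253 = 0o1000200053.
Then OR with 0o0241226266.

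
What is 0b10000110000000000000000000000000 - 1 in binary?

The trailing 25 digits are 0, so subtracting 1 borrows through: they become 1 and the next digit up decrements.

0b10000101111111111111111111111111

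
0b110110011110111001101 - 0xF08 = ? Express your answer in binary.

0xF08 = 0b111100001000 in binary.
Subtract column by column in base 2:
  1-0 → 1
  0-0 → 0
  1-0 → 1
  1-1 → 0
  0-0 → 0
  0-0 → 0
  1-0 → 1
  1-0 → 1
  1-1 → 0
  0-1 → 1 (borrow)
  1-1-1 → 1 (borrow)
  1-1-1 → 1 (borrow)
  1-0-1 → 0
  1-0 → 1
  0-0 → 0
  0-0 → 0
  1-0 → 1
  1-0 → 1
  0-0 → 0
  1-0 → 1
  1-0 → 1

0b110110010111011000101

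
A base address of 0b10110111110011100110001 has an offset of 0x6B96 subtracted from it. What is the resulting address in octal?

0b10110111110011100110001 = 0o26763461 in octal.
0x6B96 = 0o65626 in octal.
Subtract column by column in base 8:
  1-6 → 3 (borrow)
  6-2-1 → 3
  4-6 → 6 (borrow)
  3-5-1 → 5 (borrow)
  6-6-1 → 7 (borrow)
  7-0-1 → 6
  6-0 → 6
  2-0 → 2

0o26675633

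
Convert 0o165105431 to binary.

0b1110101001000101100011001

Each octal digit is 3 bits: 1=001 6=110 5=101 1=001 0=000 5=101 4=100 3=011 1=001.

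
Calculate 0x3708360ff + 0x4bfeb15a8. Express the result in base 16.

0x8306e76a7

Add column by column in base 16, right to left:
  f+8 = 7 carry 1
  f+a+1 = a carry 1
  0+5+1 = 6
  6+1 = 7
  3+b = e
  8+e = 6 carry 1
  0+f+1 = 0 carry 1
  7+b+1 = 3 carry 1
  3+4+1 = 8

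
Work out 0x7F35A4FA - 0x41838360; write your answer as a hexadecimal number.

0x3DB2219A

Subtract column by column in base 16:
  A-0 → A
  F-6 → 9
  4-3 → 1
  A-8 → 2
  5-3 → 2
  3-8 → B (borrow)
  F-1-1 → D
  7-4 → 3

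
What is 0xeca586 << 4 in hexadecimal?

0xeca5860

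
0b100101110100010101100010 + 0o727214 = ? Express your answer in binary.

0b100110101111001111101110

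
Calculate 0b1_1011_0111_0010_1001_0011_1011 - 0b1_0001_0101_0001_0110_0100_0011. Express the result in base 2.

Subtract column by column in base 2:
  1-1 → 0
  1-1 → 0
  0-0 → 0
  1-0 → 1
  1-0 → 1
  1-0 → 1
  0-1 → 1 (borrow)
  0-0-1 → 1 (borrow)
  1-0-1 → 0
  0-1 → 1 (borrow)
  0-1-1 → 0 (borrow)
  1-0-1 → 0
  0-1 → 1 (borrow)
  1-0-1 → 0
  0-0 → 0
  0-0 → 0
  1-1 → 0
  1-0 → 1
  1-1 → 0
  0-0 → 0
  1-1 → 0
  1-0 → 1
  0-0 → 0
  1-0 → 1
  1-1 → 0

0b101000100001001011111000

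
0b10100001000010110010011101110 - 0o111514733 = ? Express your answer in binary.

0b10010111110101100101100010011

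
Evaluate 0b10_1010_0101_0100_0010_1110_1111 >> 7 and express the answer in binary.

Right shift by 7: drop the 7 least-significant bits.

0b1010100101010000101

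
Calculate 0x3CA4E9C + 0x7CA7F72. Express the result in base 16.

Add column by column in base 16, right to left:
  C+2 = E
  9+7 = 0 carry 1
  E+F+1 = E carry 1
  4+7+1 = C
  A+A = 4 carry 1
  C+C+1 = 9 carry 1
  3+7+1 = B

0xB94CE0E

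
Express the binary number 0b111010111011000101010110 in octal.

Group the bits in threes: 111 010 111 011 000 101 010 110 → 72730526.

0o72730526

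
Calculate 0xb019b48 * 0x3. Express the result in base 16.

0x2104d1d8

Multiply each base-16 digit by 3, carrying:
  8×3 = 24 → write 8 carry 1
  4×3+1 = 13 → write d
  b×3 = 33 → write 1 carry 2
  9×3+2 = 29 → write d carry 1
  1×3+1 = 4 → write 4
  0×3 = 0 → write 0
  b×3 = 33 → write 1 carry 2
  remaining carry: 2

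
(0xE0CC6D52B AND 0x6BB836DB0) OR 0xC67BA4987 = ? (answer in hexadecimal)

0xE6FBA4DA7

0xE0CC6D52B AND 0x6BB836DB0 = 0x608824520.
Then OR with 0xC67BA4987.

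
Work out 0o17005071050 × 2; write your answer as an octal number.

0o36012162120

Multiply each base-8 digit by 2, carrying:
  0×2 = 0 → write 0
  5×2 = 10 → write 2 carry 1
  0×2+1 = 1 → write 1
  1×2 = 2 → write 2
  7×2 = 14 → write 6 carry 1
  0×2+1 = 1 → write 1
  5×2 = 10 → write 2 carry 1
  0×2+1 = 1 → write 1
  0×2 = 0 → write 0
  7×2 = 14 → write 6 carry 1
  1×2+1 = 3 → write 3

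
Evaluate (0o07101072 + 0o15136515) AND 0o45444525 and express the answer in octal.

0o4004405

Add column by column in base 8, right to left:
  2+5 = 7
  7+1 = 0 carry 1
  0+5+1 = 6
  1+6 = 7
  0+3 = 3
  1+1 = 2
  7+5 = 4 carry 1
  0+1+1 = 2
Sum = 0o24237607; now AND with 0o45444525:
  2&4=0, 4&5=4, 2&4=0, 3&4=0, 7&4=4, 6&5=4, 0&2=0, 7&5=5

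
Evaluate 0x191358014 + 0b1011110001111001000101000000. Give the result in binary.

0b110011100111111010001000101010100

0x191358014 = 0b110010001001101011000000000010100 in binary.
Add column by column in base 2, right to left:
  0+0 = 0
  0+0 = 0
  1+0 = 1
  0+0 = 0
  1+0 = 1
  0+0 = 0
  0+1 = 1
  0+0 = 0
  0+1 = 1
  0+0 = 0
  0+0 = 0
  0+0 = 0
  0+1 = 1
  0+0 = 0
  0+0 = 0
  1+1 = 0 carry 1
  1+1+1 = 1 carry 1
  0+1+1 = 0 carry 1
  1+1+1 = 1 carry 1
  0+0+1 = 1
  1+0 = 1
  1+0 = 1
  0+1 = 1
  0+1 = 1
  1+1 = 0 carry 1
  0+1+1 = 0 carry 1
  0+0+1 = 1
  0+1 = 1
  1+0 = 1
  0+0 = 0
  0+0 = 0
  1+0 = 1
  1+0 = 1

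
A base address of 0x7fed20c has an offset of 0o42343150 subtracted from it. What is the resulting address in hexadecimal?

0x7750ba4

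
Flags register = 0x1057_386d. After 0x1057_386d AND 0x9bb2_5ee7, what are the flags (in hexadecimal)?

0x10121865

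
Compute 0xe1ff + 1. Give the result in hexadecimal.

0xe200

The trailing 2 digits are F (max in base 16), so adding 1 cascades: they roll to 0 and the next digit up increments.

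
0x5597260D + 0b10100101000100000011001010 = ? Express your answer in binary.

0x5597260D = 0b1010101100101110010011000001101 in binary.
Add column by column in base 2, right to left:
  1+0 = 1
  0+1 = 1
  1+0 = 1
  1+1 = 0 carry 1
  0+0+1 = 1
  0+0 = 0
  0+1 = 1
  0+1 = 1
  0+0 = 0
  1+0 = 1
  1+0 = 1
  0+0 = 0
  0+0 = 0
  1+0 = 1
  0+1 = 1
  0+0 = 0
  1+0 = 1
  1+0 = 1
  1+1 = 0 carry 1
  0+0+1 = 1
  1+1 = 0 carry 1
  0+0+1 = 1
  0+0 = 0
  1+1 = 0 carry 1
  1+0+1 = 0 carry 1
  0+1+1 = 0 carry 1
  1+0+1 = 0 carry 1
  0+0+1 = 1
  1+0 = 1
  0+0 = 0
  1+0 = 1

0b1011000001010110110011011010111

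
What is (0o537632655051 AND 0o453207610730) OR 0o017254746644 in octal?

0o417256756654

0o537632655051 AND 0o453207610730 = 0o413202610010.
Then OR with 0o017254746644.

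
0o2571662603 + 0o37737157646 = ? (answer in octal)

0o42531042451

Add column by column in base 8, right to left:
  3+6 = 1 carry 1
  0+4+1 = 5
  6+6 = 4 carry 1
  2+7+1 = 2 carry 1
  6+5+1 = 4 carry 1
  6+1+1 = 0 carry 1
  1+7+1 = 1 carry 1
  7+3+1 = 3 carry 1
  5+7+1 = 5 carry 1
  2+7+1 = 2 carry 1
  0+3+1 = 4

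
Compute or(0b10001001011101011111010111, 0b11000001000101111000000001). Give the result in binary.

OR bit by bit (1 where either bit is 1):
  10001001011101011111010111
| 11000001000101111000000001
= 11001001011101111111010111

0b11001001011101111111010111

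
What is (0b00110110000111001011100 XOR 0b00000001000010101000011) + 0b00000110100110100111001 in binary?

First 0b00110110000111001011100 XOR 0b00000001000010101000011 = 0b00110111000101100011111.
Add column by column in base 2, right to left:
  1+1 = 0 carry 1
  1+0+1 = 0 carry 1
  1+0+1 = 0 carry 1
  1+1+1 = 1 carry 1
  1+1+1 = 1 carry 1
  0+1+1 = 0 carry 1
  0+0+1 = 1
  0+0 = 0
  1+1 = 0 carry 1
  1+0+1 = 0 carry 1
  0+1+1 = 0 carry 1
  1+1+1 = 1 carry 1
  0+0+1 = 1
  0+0 = 0
  0+1 = 1
  1+0 = 1
  1+1 = 0 carry 1
  1+1+1 = 1 carry 1
  0+0+1 = 1
  1+0 = 1
  1+0 = 1

0b111101101100001011000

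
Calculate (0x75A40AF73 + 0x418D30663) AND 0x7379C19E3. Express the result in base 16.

Add column by column in base 16, right to left:
  3+3 = 6
  7+6 = D
  F+6 = 5 carry 1
  A+0+1 = B
  0+3 = 3
  4+D = 1 carry 1
  A+8+1 = 3 carry 1
  5+1+1 = 7
  7+4 = B
Sum = 0xB7313B5D6; now AND with 0x7379C19E3:
  B&7=3, 7&3=3, 3&7=3, 1&9=1, 3&C=0, B&1=1, 5&9=1, D&E=C, 6&3=2

0x3331011C2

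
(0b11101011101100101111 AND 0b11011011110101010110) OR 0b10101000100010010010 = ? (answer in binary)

0b11101011100110010110

0b11101011101100101111 AND 0b11011011110101010110 = 0b11001011100100000110.
Then OR with 0b10101000100010010010.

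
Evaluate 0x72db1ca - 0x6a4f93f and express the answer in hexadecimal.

Subtract column by column in base 16:
  a-f → b (borrow)
  c-3-1 → 8
  1-9 → 8 (borrow)
  b-f-1 → b (borrow)
  d-4-1 → 8
  2-a → 8 (borrow)
  7-6-1 → 0

0x88b88b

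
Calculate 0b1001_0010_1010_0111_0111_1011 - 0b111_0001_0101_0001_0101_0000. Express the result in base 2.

0b1000010101011000101011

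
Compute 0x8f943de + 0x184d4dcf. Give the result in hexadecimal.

0x214691ad

Add column by column in base 16, right to left:
  e+f = d carry 1
  d+c+1 = a carry 1
  3+d+1 = 1 carry 1
  4+4+1 = 9
  9+d = 6 carry 1
  f+4+1 = 4 carry 1
  8+8+1 = 1 carry 1
  0+1+1 = 2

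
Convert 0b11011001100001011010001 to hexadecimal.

0x6CC2D1

Group the bits into nibbles: 0110 1100 1100 0010 1101 0001 → 6CC2D1.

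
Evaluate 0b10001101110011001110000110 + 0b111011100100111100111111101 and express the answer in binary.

0b1001101010011010110110000011

Add column by column in base 2, right to left:
  0+1 = 1
  1+0 = 1
  1+1 = 0 carry 1
  0+1+1 = 0 carry 1
  0+1+1 = 0 carry 1
  0+1+1 = 0 carry 1
  0+1+1 = 0 carry 1
  1+1+1 = 1 carry 1
  1+1+1 = 1 carry 1
  1+0+1 = 0 carry 1
  0+0+1 = 1
  0+1 = 1
  1+1 = 0 carry 1
  1+1+1 = 1 carry 1
  0+1+1 = 0 carry 1
  0+0+1 = 1
  1+0 = 1
  1+1 = 0 carry 1
  1+0+1 = 0 carry 1
  0+0+1 = 1
  1+1 = 0 carry 1
  1+1+1 = 1 carry 1
  0+1+1 = 0 carry 1
  0+0+1 = 1
  0+1 = 1
  1+1 = 0 carry 1
  0+1+1 = 0 carry 1
  final carry 1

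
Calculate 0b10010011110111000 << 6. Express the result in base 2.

Left shift by 6: append 6 zero bits.

0b10010011110111000000000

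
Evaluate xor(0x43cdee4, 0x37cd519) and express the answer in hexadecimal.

0x7400bfd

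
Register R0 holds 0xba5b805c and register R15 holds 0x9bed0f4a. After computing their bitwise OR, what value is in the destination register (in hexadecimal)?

OR each hex digit independently (no carries):
  b|9=b, a|b=b, 5|e=f, b|d=f, 8|0=8, 0|f=f, 5|4=5, c|a=e

0xbbff8f5e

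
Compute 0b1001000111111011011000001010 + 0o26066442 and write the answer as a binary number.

0o26066442 = 0b10110000110110100100010 in binary.
Add column by column in base 2, right to left:
  0+0 = 0
  1+1 = 0 carry 1
  0+0+1 = 1
  1+0 = 1
  0+0 = 0
  0+1 = 1
  0+0 = 0
  0+0 = 0
  0+1 = 1
  1+0 = 1
  1+1 = 0 carry 1
  0+1+1 = 0 carry 1
  1+0+1 = 0 carry 1
  1+1+1 = 1 carry 1
  0+1+1 = 0 carry 1
  1+0+1 = 0 carry 1
  1+0+1 = 0 carry 1
  1+0+1 = 0 carry 1
  1+0+1 = 0 carry 1
  1+1+1 = 1 carry 1
  1+1+1 = 1 carry 1
  0+0+1 = 1
  0+1 = 1
  0+0 = 0
  1+0 = 1
  0+0 = 0
  0+0 = 0
  1+0 = 1

0b1001011110000010001100101100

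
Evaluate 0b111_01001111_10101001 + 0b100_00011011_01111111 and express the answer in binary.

Add column by column in base 2, right to left:
  1+1 = 0 carry 1
  0+1+1 = 0 carry 1
  0+1+1 = 0 carry 1
  1+1+1 = 1 carry 1
  0+1+1 = 0 carry 1
  1+1+1 = 1 carry 1
  0+1+1 = 0 carry 1
  1+0+1 = 0 carry 1
  1+1+1 = 1 carry 1
  1+1+1 = 1 carry 1
  1+0+1 = 0 carry 1
  1+1+1 = 1 carry 1
  0+1+1 = 0 carry 1
  0+0+1 = 1
  1+0 = 1
  0+0 = 0
  1+0 = 1
  1+0 = 1
  1+1 = 0 carry 1
  final carry 1

0b10110110101100101000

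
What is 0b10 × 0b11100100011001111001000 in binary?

0b111001000110011110010000

Multiply each base-2 digit by 2, carrying:
  0×2 = 0 → write 0
  0×2 = 0 → write 0
  0×2 = 0 → write 0
  1×2 = 2 → write 0 carry 1
  0×2+1 = 1 → write 1
  0×2 = 0 → write 0
  1×2 = 2 → write 0 carry 1
  1×2+1 = 3 → write 1 carry 1
  1×2+1 = 3 → write 1 carry 1
  1×2+1 = 3 → write 1 carry 1
  0×2+1 = 1 → write 1
  0×2 = 0 → write 0
  1×2 = 2 → write 0 carry 1
  1×2+1 = 3 → write 1 carry 1
  0×2+1 = 1 → write 1
  0×2 = 0 → write 0
  0×2 = 0 → write 0
  1×2 = 2 → write 0 carry 1
  0×2+1 = 1 → write 1
  0×2 = 0 → write 0
  1×2 = 2 → write 0 carry 1
  1×2+1 = 3 → write 1 carry 1
  1×2+1 = 3 → write 1 carry 1
  remaining carry: 1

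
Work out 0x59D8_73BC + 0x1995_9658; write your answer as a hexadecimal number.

0x736E0A14

Add column by column in base 16, right to left:
  C+8 = 4 carry 1
  B+5+1 = 1 carry 1
  3+6+1 = A
  7+9 = 0 carry 1
  8+5+1 = E
  D+9 = 6 carry 1
  9+9+1 = 3 carry 1
  5+1+1 = 7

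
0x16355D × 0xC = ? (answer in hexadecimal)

Multiply each base-16 digit by 12, carrying:
  D×12 = 156 → write C carry 9
  5×12+9 = 69 → write 5 carry 4
  5×12+4 = 64 → write 0 carry 4
  3×12+4 = 40 → write 8 carry 2
  6×12+2 = 74 → write A carry 4
  1×12+4 = 16 → write 0 carry 1
  remaining carry: 1

0x10A805C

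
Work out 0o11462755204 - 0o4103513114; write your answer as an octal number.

0o5357242070

Subtract column by column in base 8:
  4-4 → 0
  0-1 → 7 (borrow)
  2-1-1 → 0
  5-3 → 2
  5-1 → 4
  7-5 → 2
  2-3 → 7 (borrow)
  6-0-1 → 5
  4-1 → 3
  1-4 → 5 (borrow)
  1-0-1 → 0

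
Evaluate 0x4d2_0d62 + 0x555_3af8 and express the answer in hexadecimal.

0xa27485a

Add column by column in base 16, right to left:
  2+8 = a
  6+f = 5 carry 1
  d+a+1 = 8 carry 1
  0+3+1 = 4
  2+5 = 7
  d+5 = 2 carry 1
  4+5+1 = a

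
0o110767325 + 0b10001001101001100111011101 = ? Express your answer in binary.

0b11010010101000100010110010

0o110767325 = 0b1001000111110111011010101 in binary.
Add column by column in base 2, right to left:
  1+1 = 0 carry 1
  0+0+1 = 1
  1+1 = 0 carry 1
  0+1+1 = 0 carry 1
  1+1+1 = 1 carry 1
  0+0+1 = 1
  1+1 = 0 carry 1
  1+1+1 = 1 carry 1
  0+1+1 = 0 carry 1
  1+0+1 = 0 carry 1
  1+0+1 = 0 carry 1
  1+1+1 = 1 carry 1
  0+1+1 = 0 carry 1
  1+0+1 = 0 carry 1
  1+0+1 = 0 carry 1
  1+1+1 = 1 carry 1
  1+0+1 = 0 carry 1
  1+1+1 = 1 carry 1
  0+1+1 = 0 carry 1
  0+0+1 = 1
  0+0 = 0
  1+1 = 0 carry 1
  0+0+1 = 1
  0+0 = 0
  1+0 = 1
  0+1 = 1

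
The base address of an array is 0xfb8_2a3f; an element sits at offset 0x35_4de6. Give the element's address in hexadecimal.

Add column by column in base 16, right to left:
  f+6 = 5 carry 1
  3+e+1 = 2 carry 1
  a+d+1 = 8 carry 1
  2+4+1 = 7
  8+5 = d
  b+3 = e
  f+0 = f

0xfed7825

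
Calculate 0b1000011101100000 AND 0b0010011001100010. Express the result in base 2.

0b0000011001100000

AND bit by bit (1 only where both bits are 1):
  1000011101100000
& 0010011001100010
= 0000011001100000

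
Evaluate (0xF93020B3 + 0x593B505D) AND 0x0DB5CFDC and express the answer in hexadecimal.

0x214110

Add column by column in base 16, right to left:
  3+D = 0 carry 1
  B+5+1 = 1 carry 1
  0+0+1 = 1
  2+5 = 7
  0+B = B
  3+3 = 6
  9+9 = 2 carry 1
  F+5+1 = 5 carry 1
  final carry 1
Sum = 0x1526B7110; now AND with 0x0DB5CFDC:
  1&0=0, 5&0=0, 2&D=0, 6&B=2, B&5=1, 7&C=4, 1&F=1, 1&D=1, 0&C=0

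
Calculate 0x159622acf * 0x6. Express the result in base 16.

0x8184d00da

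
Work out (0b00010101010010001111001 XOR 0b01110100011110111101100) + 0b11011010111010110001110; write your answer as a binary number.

First 0b00010101010010001111001 XOR 0b01110100011110111101100 = 0b01100001001100110010101.
Add column by column in base 2, right to left:
  1+0 = 1
  0+1 = 1
  1+1 = 0 carry 1
  0+1+1 = 0 carry 1
  1+0+1 = 0 carry 1
  0+0+1 = 1
  0+0 = 0
  1+1 = 0 carry 1
  1+1+1 = 1 carry 1
  0+0+1 = 1
  0+1 = 1
  1+0 = 1
  1+1 = 0 carry 1
  0+1+1 = 0 carry 1
  0+1+1 = 0 carry 1
  1+0+1 = 0 carry 1
  0+1+1 = 0 carry 1
  0+0+1 = 1
  0+1 = 1
  0+1 = 1
  1+0 = 1
  1+1 = 0 carry 1
  0+1+1 = 0 carry 1
  final carry 1

0b100111100000111100100011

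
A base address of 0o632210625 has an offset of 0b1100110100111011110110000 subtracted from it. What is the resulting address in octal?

0o463514745

0b1100110100111011110110000 = 0o146473660 in octal.
Subtract column by column in base 8:
  5-0 → 5
  2-6 → 4 (borrow)
  6-6-1 → 7 (borrow)
  0-3-1 → 4 (borrow)
  1-7-1 → 1 (borrow)
  2-4-1 → 5 (borrow)
  2-6-1 → 3 (borrow)
  3-4-1 → 6 (borrow)
  6-1-1 → 4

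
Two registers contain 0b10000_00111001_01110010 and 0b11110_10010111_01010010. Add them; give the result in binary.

Add column by column in base 2, right to left:
  0+0 = 0
  1+1 = 0 carry 1
  0+0+1 = 1
  0+0 = 0
  1+1 = 0 carry 1
  1+0+1 = 0 carry 1
  1+1+1 = 1 carry 1
  0+0+1 = 1
  1+1 = 0 carry 1
  0+1+1 = 0 carry 1
  0+1+1 = 0 carry 1
  1+0+1 = 0 carry 1
  1+1+1 = 1 carry 1
  1+0+1 = 0 carry 1
  0+0+1 = 1
  0+1 = 1
  0+0 = 0
  0+1 = 1
  0+1 = 1
  0+1 = 1
  1+1 = 0 carry 1
  final carry 1

0b1011101101000011000100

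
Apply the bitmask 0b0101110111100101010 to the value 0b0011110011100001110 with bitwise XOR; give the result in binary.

0b0110000100000100100

XOR bit by bit (1 where the bits differ):
  0011110011100001110
^ 0101110111100101010
= 0110000100000100100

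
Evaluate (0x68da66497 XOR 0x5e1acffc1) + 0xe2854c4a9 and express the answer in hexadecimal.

0x11945f5fff

First 0x68da66497 XOR 0x5e1acffc1 = 0x36c0a9b56.
Add column by column in base 16, right to left:
  6+9 = f
  5+a = f
  b+4 = f
  9+c = 5 carry 1
  a+4+1 = f
  0+5 = 5
  c+8 = 4 carry 1
  6+2+1 = 9
  3+e = 1 carry 1
  final carry 1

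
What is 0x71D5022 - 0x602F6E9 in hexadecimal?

0x11A5939

Subtract column by column in base 16:
  2-9 → 9 (borrow)
  2-E-1 → 3 (borrow)
  0-6-1 → 9 (borrow)
  5-F-1 → 5 (borrow)
  D-2-1 → A
  1-0 → 1
  7-6 → 1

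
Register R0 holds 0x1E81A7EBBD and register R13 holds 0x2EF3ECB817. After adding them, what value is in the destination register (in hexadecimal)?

0x4D7594A3D4

Add column by column in base 16, right to left:
  D+7 = 4 carry 1
  B+1+1 = D
  B+8 = 3 carry 1
  E+B+1 = A carry 1
  7+C+1 = 4 carry 1
  A+E+1 = 9 carry 1
  1+3+1 = 5
  8+F = 7 carry 1
  E+E+1 = D carry 1
  1+2+1 = 4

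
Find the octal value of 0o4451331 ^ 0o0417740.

0o4046471

XOR each oct digit independently (no carries):
  4^0=4, 4^4=0, 5^1=4, 1^7=6, 3^7=4, 3^4=7, 1^0=1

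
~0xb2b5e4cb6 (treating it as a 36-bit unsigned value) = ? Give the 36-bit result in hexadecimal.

Each hex digit d becomes f−d:
  b→4, 2→d, b→4, 5→a, e→1, 4→b, c→3, b→4, 6→9

0x4d4a1b349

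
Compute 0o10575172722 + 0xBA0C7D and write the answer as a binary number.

0b1000110101011110000001001001111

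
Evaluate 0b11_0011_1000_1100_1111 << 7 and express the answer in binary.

Left shift by 7: append 7 zero bits.

0b1100111000110011110000000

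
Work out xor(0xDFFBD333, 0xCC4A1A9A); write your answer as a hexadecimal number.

0x13B1C9A9

XOR each hex digit independently (no carries):
  D^C=1, F^C=3, F^4=B, B^A=1, D^1=C, 3^A=9, 3^9=A, 3^A=9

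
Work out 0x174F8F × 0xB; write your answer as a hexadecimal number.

0x1006B25

Multiply each base-16 digit by 11, carrying:
  F×11 = 165 → write 5 carry 10
  8×11+10 = 98 → write 2 carry 6
  F×11+6 = 171 → write B carry 10
  4×11+10 = 54 → write 6 carry 3
  7×11+3 = 80 → write 0 carry 5
  1×11+5 = 16 → write 0 carry 1
  remaining carry: 1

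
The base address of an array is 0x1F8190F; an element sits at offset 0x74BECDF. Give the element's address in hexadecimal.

Add column by column in base 16, right to left:
  F+F = E carry 1
  0+D+1 = E
  9+C = 5 carry 1
  1+E+1 = 0 carry 1
  8+B+1 = 4 carry 1
  F+4+1 = 4 carry 1
  1+7+1 = 9

0x94405EE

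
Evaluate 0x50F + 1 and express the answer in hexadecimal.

The trailing 1 digit is F (max in base 16), so adding 1 cascades: they roll to 0 and the next digit up increments.

0x510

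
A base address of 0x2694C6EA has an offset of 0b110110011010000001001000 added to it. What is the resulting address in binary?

0b100111011011100110011100110010

0x2694C6EA = 0b100110100101001100011011101010 in binary.
Add column by column in base 2, right to left:
  0+0 = 0
  1+0 = 1
  0+0 = 0
  1+1 = 0 carry 1
  0+0+1 = 1
  1+0 = 1
  1+1 = 0 carry 1
  1+0+1 = 0 carry 1
  0+0+1 = 1
  1+0 = 1
  1+0 = 1
  0+0 = 0
  0+0 = 0
  0+1 = 1
  1+0 = 1
  1+1 = 0 carry 1
  0+1+1 = 0 carry 1
  0+0+1 = 1
  1+0 = 1
  0+1 = 1
  1+1 = 0 carry 1
  0+0+1 = 1
  0+1 = 1
  1+1 = 0 carry 1
  0+0+1 = 1
  1+0 = 1
  1+0 = 1
  0+0 = 0
  0+0 = 0
  1+0 = 1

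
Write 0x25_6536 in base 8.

0o11262466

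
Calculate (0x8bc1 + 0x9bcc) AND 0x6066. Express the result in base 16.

0x2004

Add column by column in base 16, right to left:
  1+c = d
  c+c = 8 carry 1
  b+b+1 = 7 carry 1
  8+9+1 = 2 carry 1
  final carry 1
Sum = 0x1278d; now AND with 0x6066:
  1&0=0, 2&6=2, 7&0=0, 8&6=0, d&6=4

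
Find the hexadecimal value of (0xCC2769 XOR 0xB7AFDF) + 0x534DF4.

First 0xCC2769 XOR 0xB7AFDF = 0x7B88B6.
Add column by column in base 16, right to left:
  6+4 = A
  B+F = A carry 1
  8+D+1 = 6 carry 1
  8+4+1 = D
  B+3 = E
  7+5 = C

0xCED6AA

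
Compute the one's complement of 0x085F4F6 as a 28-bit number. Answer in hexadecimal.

0xF7A0B09

Each hex digit d becomes F−d:
  0→F, 8→7, 5→A, F→0, 4→B, F→0, 6→9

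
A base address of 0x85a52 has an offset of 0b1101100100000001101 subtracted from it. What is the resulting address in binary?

0b11001001001000101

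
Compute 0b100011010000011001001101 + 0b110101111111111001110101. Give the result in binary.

0b1011001010000010011000010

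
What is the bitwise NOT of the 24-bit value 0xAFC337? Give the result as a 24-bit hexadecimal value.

Each hex digit d becomes F−d:
  A→5, F→0, C→3, 3→C, 3→C, 7→8

0x503CC8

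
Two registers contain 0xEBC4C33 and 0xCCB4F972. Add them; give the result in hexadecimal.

0xDB7145A5

Add column by column in base 16, right to left:
  3+2 = 5
  3+7 = A
  C+9 = 5 carry 1
  4+F+1 = 4 carry 1
  C+4+1 = 1 carry 1
  B+B+1 = 7 carry 1
  E+C+1 = B carry 1
  0+C+1 = D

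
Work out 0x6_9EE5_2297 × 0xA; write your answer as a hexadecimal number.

0x4234F359E6

Multiply each base-16 digit by 10, carrying:
  7×10 = 70 → write 6 carry 4
  9×10+4 = 94 → write E carry 5
  2×10+5 = 25 → write 9 carry 1
  2×10+1 = 21 → write 5 carry 1
  5×10+1 = 51 → write 3 carry 3
  E×10+3 = 143 → write F carry 8
  E×10+8 = 148 → write 4 carry 9
  9×10+9 = 99 → write 3 carry 6
  6×10+6 = 66 → write 2 carry 4
  remaining carry: 4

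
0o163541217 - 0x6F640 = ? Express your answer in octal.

0o161746117

0x6F640 = 0o1573100 in octal.
Subtract column by column in base 8:
  7-0 → 7
  1-0 → 1
  2-1 → 1
  1-3 → 6 (borrow)
  4-7-1 → 4 (borrow)
  5-5-1 → 7 (borrow)
  3-1-1 → 1
  6-0 → 6
  1-0 → 1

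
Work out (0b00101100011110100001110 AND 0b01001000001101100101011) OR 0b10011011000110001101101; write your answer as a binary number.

0b00101100011110100001110 AND 0b01001000001101100101011 = 0b00001000001100100001010.
Then OR with 0b10011011000110001101101.

0b10011011001110101101111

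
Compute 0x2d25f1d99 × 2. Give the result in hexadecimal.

0x5a4be3b32

Multiply each base-16 digit by 2, carrying:
  9×2 = 18 → write 2 carry 1
  9×2+1 = 19 → write 3 carry 1
  d×2+1 = 27 → write b carry 1
  1×2+1 = 3 → write 3
  f×2 = 30 → write e carry 1
  5×2+1 = 11 → write b
  2×2 = 4 → write 4
  d×2 = 26 → write a carry 1
  2×2+1 = 5 → write 5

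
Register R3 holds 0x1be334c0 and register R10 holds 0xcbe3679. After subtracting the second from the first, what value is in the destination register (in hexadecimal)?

Subtract column by column in base 16:
  0-9 → 7 (borrow)
  c-7-1 → 4
  4-6 → e (borrow)
  3-3-1 → f (borrow)
  3-e-1 → 4 (borrow)
  e-b-1 → 2
  b-c → f (borrow)
  1-0-1 → 0

0xf24fe47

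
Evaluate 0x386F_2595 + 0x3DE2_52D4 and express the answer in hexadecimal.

0x76517869

Add column by column in base 16, right to left:
  5+4 = 9
  9+D = 6 carry 1
  5+2+1 = 8
  2+5 = 7
  F+2 = 1 carry 1
  6+E+1 = 5 carry 1
  8+D+1 = 6 carry 1
  3+3+1 = 7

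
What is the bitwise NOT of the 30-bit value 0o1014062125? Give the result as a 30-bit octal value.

0o6763715652

Each oct digit d becomes 7−d:
  1→6, 0→7, 1→6, 4→3, 0→7, 6→1, 2→5, 1→6, 2→5, 5→2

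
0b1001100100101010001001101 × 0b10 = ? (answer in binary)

Multiply each base-2 digit by 2, carrying:
  1×2 = 2 → write 0 carry 1
  0×2+1 = 1 → write 1
  1×2 = 2 → write 0 carry 1
  1×2+1 = 3 → write 1 carry 1
  0×2+1 = 1 → write 1
  0×2 = 0 → write 0
  1×2 = 2 → write 0 carry 1
  0×2+1 = 1 → write 1
  0×2 = 0 → write 0
  0×2 = 0 → write 0
  1×2 = 2 → write 0 carry 1
  0×2+1 = 1 → write 1
  1×2 = 2 → write 0 carry 1
  0×2+1 = 1 → write 1
  1×2 = 2 → write 0 carry 1
  0×2+1 = 1 → write 1
  0×2 = 0 → write 0
  1×2 = 2 → write 0 carry 1
  0×2+1 = 1 → write 1
  0×2 = 0 → write 0
  1×2 = 2 → write 0 carry 1
  1×2+1 = 3 → write 1 carry 1
  0×2+1 = 1 → write 1
  0×2 = 0 → write 0
  1×2 = 2 → write 0 carry 1
  remaining carry: 1

0b10011001001010100010011010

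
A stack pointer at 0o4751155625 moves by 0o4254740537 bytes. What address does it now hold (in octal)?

Add column by column in base 8, right to left:
  5+7 = 4 carry 1
  2+3+1 = 6
  6+5 = 3 carry 1
  5+0+1 = 6
  5+4 = 1 carry 1
  1+7+1 = 1 carry 1
  1+4+1 = 6
  5+5 = 2 carry 1
  7+2+1 = 2 carry 1
  4+4+1 = 1 carry 1
  final carry 1

0o11226116364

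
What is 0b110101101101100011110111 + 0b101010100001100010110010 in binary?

0b1100000001111000110101001

Add column by column in base 2, right to left:
  1+0 = 1
  1+1 = 0 carry 1
  1+0+1 = 0 carry 1
  0+0+1 = 1
  1+1 = 0 carry 1
  1+1+1 = 1 carry 1
  1+0+1 = 0 carry 1
  1+1+1 = 1 carry 1
  0+0+1 = 1
  0+0 = 0
  0+0 = 0
  1+1 = 0 carry 1
  1+1+1 = 1 carry 1
  0+0+1 = 1
  1+0 = 1
  1+0 = 1
  0+0 = 0
  1+1 = 0 carry 1
  1+0+1 = 0 carry 1
  0+1+1 = 0 carry 1
  1+0+1 = 0 carry 1
  0+1+1 = 0 carry 1
  1+0+1 = 0 carry 1
  1+1+1 = 1 carry 1
  final carry 1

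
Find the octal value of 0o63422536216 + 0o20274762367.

Add column by column in base 8, right to left:
  6+7 = 5 carry 1
  1+6+1 = 0 carry 1
  2+3+1 = 6
  6+2 = 0 carry 1
  3+6+1 = 2 carry 1
  5+7+1 = 5 carry 1
  2+4+1 = 7
  2+7 = 1 carry 1
  4+2+1 = 7
  3+0 = 3
  6+2 = 0 carry 1
  final carry 1

0o103717520605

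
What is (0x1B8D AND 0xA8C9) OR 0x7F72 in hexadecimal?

0x7FFB

0x1B8D AND 0xA8C9 = 0x0889.
Then OR with 0x7F72.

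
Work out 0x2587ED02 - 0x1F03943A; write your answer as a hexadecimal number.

0x68458C8

Subtract column by column in base 16:
  2-A → 8 (borrow)
  0-3-1 → C (borrow)
  D-4-1 → 8
  E-9 → 5
  7-3 → 4
  8-0 → 8
  5-F → 6 (borrow)
  2-1-1 → 0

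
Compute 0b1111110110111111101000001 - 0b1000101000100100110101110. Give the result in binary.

Subtract column by column in base 2:
  1-0 → 1
  0-1 → 1 (borrow)
  0-1-1 → 0 (borrow)
  0-1-1 → 0 (borrow)
  0-0-1 → 1 (borrow)
  0-1-1 → 0 (borrow)
  1-0-1 → 0
  0-1 → 1 (borrow)
  1-1-1 → 1 (borrow)
  1-0-1 → 0
  1-0 → 1
  1-1 → 0
  1-0 → 1
  1-0 → 1
  1-1 → 0
  0-0 → 0
  1-0 → 1
  1-0 → 1
  0-1 → 1 (borrow)
  1-0-1 → 0
  1-1 → 0
  1-0 → 1
  1-0 → 1
  1-0 → 1
  1-1 → 0

0b111001110011010110010011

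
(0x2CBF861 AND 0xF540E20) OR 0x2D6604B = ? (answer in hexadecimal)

0x2CBF861 AND 0xF540E20 = 0x2400820.
Then OR with 0x2D6604B.

0x2D6686B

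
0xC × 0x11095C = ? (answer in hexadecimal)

0xCC7050

Multiply each base-16 digit by 12, carrying:
  C×12 = 144 → write 0 carry 9
  5×12+9 = 69 → write 5 carry 4
  9×12+4 = 112 → write 0 carry 7
  0×12+7 = 7 → write 7
  1×12 = 12 → write C
  1×12 = 12 → write C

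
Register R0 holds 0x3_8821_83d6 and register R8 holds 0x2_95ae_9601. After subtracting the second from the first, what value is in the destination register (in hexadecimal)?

Subtract column by column in base 16:
  6-1 → 5
  d-0 → d
  3-6 → d (borrow)
  8-9-1 → e (borrow)
  1-e-1 → 2 (borrow)
  2-a-1 → 7 (borrow)
  8-5-1 → 2
  8-9 → f (borrow)
  3-2-1 → 0

0xf272edd5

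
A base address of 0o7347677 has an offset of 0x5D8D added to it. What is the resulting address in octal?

0o7426514

0x5D8D = 0o56615 in octal.
Add column by column in base 8, right to left:
  7+5 = 4 carry 1
  7+1+1 = 1 carry 1
  6+6+1 = 5 carry 1
  7+6+1 = 6 carry 1
  4+5+1 = 2 carry 1
  3+0+1 = 4
  7+0 = 7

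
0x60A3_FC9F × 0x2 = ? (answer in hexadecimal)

0xC147F93E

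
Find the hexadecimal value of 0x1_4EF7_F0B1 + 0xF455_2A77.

Add column by column in base 16, right to left:
  1+7 = 8
  B+7 = 2 carry 1
  0+A+1 = B
  F+2 = 1 carry 1
  7+5+1 = D
  F+5 = 4 carry 1
  E+4+1 = 3 carry 1
  4+F+1 = 4 carry 1
  1+0+1 = 2

0x2434D1B28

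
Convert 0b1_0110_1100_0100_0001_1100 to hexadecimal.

Group the bits into nibbles: 0001 0110 1100 0100 0001 1100 → 16c41c.

0x16c41c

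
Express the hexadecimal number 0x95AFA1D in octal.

0o1126575035

Expand each hex digit to 4 bits: 9=1001 5=0101 A=1010 F=1111 A=1010 1=0001 D=1101.
Group the bits in threes: 001 001 010 110 101 111 101 000 011 101 → 1126575035.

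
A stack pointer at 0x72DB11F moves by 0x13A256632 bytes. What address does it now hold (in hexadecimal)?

Add column by column in base 16, right to left:
  F+2 = 1 carry 1
  1+3+1 = 5
  1+6 = 7
  B+6 = 1 carry 1
  D+5+1 = 3 carry 1
  2+2+1 = 5
  7+A = 1 carry 1
  0+3+1 = 4
  0+1 = 1

0x141531751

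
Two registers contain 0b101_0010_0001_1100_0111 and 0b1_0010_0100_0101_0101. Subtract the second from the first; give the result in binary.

Subtract column by column in base 2:
  1-1 → 0
  1-0 → 1
  1-1 → 0
  0-0 → 0
  0-1 → 1 (borrow)
  0-0-1 → 1 (borrow)
  1-1-1 → 1 (borrow)
  1-0-1 → 0
  1-0 → 1
  0-0 → 0
  0-1 → 1 (borrow)
  0-0-1 → 1 (borrow)
  0-0-1 → 1 (borrow)
  1-1-1 → 1 (borrow)
  0-0-1 → 1 (borrow)
  0-0-1 → 1 (borrow)
  1-1-1 → 1 (borrow)
  0-0-1 → 1 (borrow)
  1-0-1 → 0

0b111111110101110010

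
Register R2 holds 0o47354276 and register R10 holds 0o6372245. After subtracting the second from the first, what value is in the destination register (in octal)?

0o40762031

Subtract column by column in base 8:
  6-5 → 1
  7-4 → 3
  2-2 → 0
  4-2 → 2
  5-7 → 6 (borrow)
  3-3-1 → 7 (borrow)
  7-6-1 → 0
  4-0 → 4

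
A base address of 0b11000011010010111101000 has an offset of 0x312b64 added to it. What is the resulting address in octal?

0o44550514

0b11000011010010111101000 = 0o30322750 in octal.
0x312b64 = 0o14225544 in octal.
Add column by column in base 8, right to left:
  0+4 = 4
  5+4 = 1 carry 1
  7+5+1 = 5 carry 1
  2+5+1 = 0 carry 1
  2+2+1 = 5
  3+2 = 5
  0+4 = 4
  3+1 = 4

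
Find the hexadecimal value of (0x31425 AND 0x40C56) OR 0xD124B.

0x31425 AND 0x40C56 = 0x00404.
Then OR with 0xD124B.

0xD164F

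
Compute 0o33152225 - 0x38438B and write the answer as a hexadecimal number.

0x34910A

0o33152225 = 0x6CD495 in hexadecimal.
Subtract column by column in base 16:
  5-B → A (borrow)
  9-8-1 → 0
  4-3 → 1
  D-4 → 9
  C-8 → 4
  6-3 → 3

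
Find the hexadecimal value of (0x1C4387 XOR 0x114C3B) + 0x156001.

0x226FBD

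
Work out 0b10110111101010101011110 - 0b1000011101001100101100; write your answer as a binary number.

0b1110100000001000110010

Subtract column by column in base 2:
  0-0 → 0
  1-0 → 1
  1-1 → 0
  1-1 → 0
  1-0 → 1
  0-1 → 1 (borrow)
  1-0-1 → 0
  0-0 → 0
  1-1 → 0
  0-1 → 1 (borrow)
  1-0-1 → 0
  0-0 → 0
  1-1 → 0
  0-0 → 0
  1-1 → 0
  1-1 → 0
  1-1 → 0
  1-0 → 1
  0-0 → 0
  1-0 → 1
  1-0 → 1
  0-1 → 1 (borrow)
  1-0-1 → 0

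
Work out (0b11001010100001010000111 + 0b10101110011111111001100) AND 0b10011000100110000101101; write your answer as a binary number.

0b11000000000000000001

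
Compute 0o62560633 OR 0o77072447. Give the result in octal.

OR each oct digit independently (no carries):
  6|7=7, 2|7=7, 5|0=5, 6|7=7, 0|2=2, 6|4=6, 3|4=7, 3|7=7

0o77572677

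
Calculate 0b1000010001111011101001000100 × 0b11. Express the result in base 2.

0b11000110101110010111011001100

Multiply each base-2 digit by 3, carrying:
  0×3 = 0 → write 0
  0×3 = 0 → write 0
  1×3 = 3 → write 1 carry 1
  0×3+1 = 1 → write 1
  0×3 = 0 → write 0
  0×3 = 0 → write 0
  1×3 = 3 → write 1 carry 1
  0×3+1 = 1 → write 1
  0×3 = 0 → write 0
  1×3 = 3 → write 1 carry 1
  0×3+1 = 1 → write 1
  1×3 = 3 → write 1 carry 1
  1×3+1 = 4 → write 0 carry 2
  1×3+2 = 5 → write 1 carry 2
  0×3+2 = 2 → write 0 carry 1
  1×3+1 = 4 → write 0 carry 2
  1×3+2 = 5 → write 1 carry 2
  1×3+2 = 5 → write 1 carry 2
  1×3+2 = 5 → write 1 carry 2
  0×3+2 = 2 → write 0 carry 1
  0×3+1 = 1 → write 1
  0×3 = 0 → write 0
  1×3 = 3 → write 1 carry 1
  0×3+1 = 1 → write 1
  0×3 = 0 → write 0
  0×3 = 0 → write 0
  0×3 = 0 → write 0
  1×3 = 3 → write 1 carry 1
  remaining carry: 1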